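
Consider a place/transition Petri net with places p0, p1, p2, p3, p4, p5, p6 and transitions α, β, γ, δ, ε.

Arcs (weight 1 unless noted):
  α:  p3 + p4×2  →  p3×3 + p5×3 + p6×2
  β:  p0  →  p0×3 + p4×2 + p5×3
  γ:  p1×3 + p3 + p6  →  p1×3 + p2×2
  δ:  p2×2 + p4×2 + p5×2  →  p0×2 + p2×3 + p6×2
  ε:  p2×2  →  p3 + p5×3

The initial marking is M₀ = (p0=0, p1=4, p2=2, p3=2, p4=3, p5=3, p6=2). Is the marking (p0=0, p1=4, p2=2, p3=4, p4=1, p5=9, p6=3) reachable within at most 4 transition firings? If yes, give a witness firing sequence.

step 1: fire α:  (p0=0, p1=4, p2=2, p3=2, p4=3, p5=3, p6=2) → (p0=0, p1=4, p2=2, p3=4, p4=1, p5=6, p6=4)
step 2: fire γ:  (p0=0, p1=4, p2=2, p3=4, p4=1, p5=6, p6=4) → (p0=0, p1=4, p2=4, p3=3, p4=1, p5=6, p6=3)
step 3: fire ε:  (p0=0, p1=4, p2=4, p3=3, p4=1, p5=6, p6=3) → (p0=0, p1=4, p2=2, p3=4, p4=1, p5=9, p6=3)

YES — reachable via ⟨α, γ, ε⟩ (3 firings)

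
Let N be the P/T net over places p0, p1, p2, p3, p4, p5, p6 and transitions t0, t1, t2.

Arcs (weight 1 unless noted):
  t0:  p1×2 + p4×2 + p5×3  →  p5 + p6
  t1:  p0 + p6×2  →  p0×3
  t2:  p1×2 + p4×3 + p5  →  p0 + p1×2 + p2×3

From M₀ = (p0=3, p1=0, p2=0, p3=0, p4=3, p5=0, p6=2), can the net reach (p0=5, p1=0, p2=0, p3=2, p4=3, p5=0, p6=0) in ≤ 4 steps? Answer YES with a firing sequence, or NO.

NO — not reachable within 4 firings

depth 0: 1 marking
depth 1: 2 markings reached so far
depth 2: 2 markings reached so far
(frontier empty at depth 2; search complete)
target is not among the 2 markings reachable within 4 steps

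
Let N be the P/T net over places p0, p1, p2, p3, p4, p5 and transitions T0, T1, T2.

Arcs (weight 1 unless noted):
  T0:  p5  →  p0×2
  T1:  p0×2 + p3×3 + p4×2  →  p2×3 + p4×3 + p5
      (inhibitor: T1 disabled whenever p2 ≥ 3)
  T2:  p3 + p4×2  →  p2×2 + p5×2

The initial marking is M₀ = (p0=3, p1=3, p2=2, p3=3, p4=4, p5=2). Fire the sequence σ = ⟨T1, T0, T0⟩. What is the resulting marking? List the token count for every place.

(p0=5, p1=3, p2=5, p3=0, p4=5, p5=1)

step 1: fire T1:  (p0=3, p1=3, p2=2, p3=3, p4=4, p5=2) → (p0=1, p1=3, p2=5, p3=0, p4=5, p5=3)
step 2: fire T0:  (p0=1, p1=3, p2=5, p3=0, p4=5, p5=3) → (p0=3, p1=3, p2=5, p3=0, p4=5, p5=2)
step 3: fire T0:  (p0=3, p1=3, p2=5, p3=0, p4=5, p5=2) → (p0=5, p1=3, p2=5, p3=0, p4=5, p5=1)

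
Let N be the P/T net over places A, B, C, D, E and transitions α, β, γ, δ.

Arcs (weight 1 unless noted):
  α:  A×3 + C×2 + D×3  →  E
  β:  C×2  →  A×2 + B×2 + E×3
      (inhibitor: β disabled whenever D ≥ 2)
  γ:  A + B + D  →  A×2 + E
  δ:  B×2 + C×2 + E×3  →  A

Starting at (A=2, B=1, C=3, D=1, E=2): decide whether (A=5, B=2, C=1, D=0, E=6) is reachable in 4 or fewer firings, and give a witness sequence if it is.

step 1: fire β:  (A=2, B=1, C=3, D=1, E=2) → (A=4, B=3, C=1, D=1, E=5)
step 2: fire γ:  (A=4, B=3, C=1, D=1, E=5) → (A=5, B=2, C=1, D=0, E=6)

YES — reachable via ⟨β, γ⟩ (2 firings)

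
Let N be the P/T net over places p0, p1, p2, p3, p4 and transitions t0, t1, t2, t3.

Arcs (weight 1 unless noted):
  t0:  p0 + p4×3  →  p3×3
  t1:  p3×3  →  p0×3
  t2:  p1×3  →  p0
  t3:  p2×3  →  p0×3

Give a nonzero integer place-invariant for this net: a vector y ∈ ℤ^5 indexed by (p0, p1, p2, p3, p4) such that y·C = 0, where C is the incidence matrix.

Incidence matrix C (rows=places, cols=transitions):
       t0   t1   t2   t3
   p0  -1    3    1    3
   p1   0    0   -3    0
   p2   0    0    0   -3
   p3   3   -3    0    0
   p4  -3    0    0    0

Candidate y = [3, 1, 3, 3, 2]; check y·C column-wise:
  col t0: 3·-1 + 1·0 + 3·0 + 3·3 + 2·-3 = 0
  col t1: 3·3 + 1·0 + 3·0 + 3·-3 + 2·0 = 0
  col t2: 3·1 + 1·-3 + 3·0 + 3·0 + 2·0 = 0
  col t3: 3·3 + 1·0 + 3·-3 + 3·0 + 2·0 = 0

y = (p0:3, p1:1, p2:3, p3:3, p4:2)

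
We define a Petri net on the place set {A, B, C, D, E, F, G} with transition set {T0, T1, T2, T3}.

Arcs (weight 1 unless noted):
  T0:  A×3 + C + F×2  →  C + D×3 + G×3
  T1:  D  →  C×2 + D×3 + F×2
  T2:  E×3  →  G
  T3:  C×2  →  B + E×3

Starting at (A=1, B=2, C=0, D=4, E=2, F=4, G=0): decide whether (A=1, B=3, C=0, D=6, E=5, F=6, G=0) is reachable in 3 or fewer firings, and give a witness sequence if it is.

step 1: fire T1:  (A=1, B=2, C=0, D=4, E=2, F=4, G=0) → (A=1, B=2, C=2, D=6, E=2, F=6, G=0)
step 2: fire T3:  (A=1, B=2, C=2, D=6, E=2, F=6, G=0) → (A=1, B=3, C=0, D=6, E=5, F=6, G=0)

YES — reachable via ⟨T1, T3⟩ (2 firings)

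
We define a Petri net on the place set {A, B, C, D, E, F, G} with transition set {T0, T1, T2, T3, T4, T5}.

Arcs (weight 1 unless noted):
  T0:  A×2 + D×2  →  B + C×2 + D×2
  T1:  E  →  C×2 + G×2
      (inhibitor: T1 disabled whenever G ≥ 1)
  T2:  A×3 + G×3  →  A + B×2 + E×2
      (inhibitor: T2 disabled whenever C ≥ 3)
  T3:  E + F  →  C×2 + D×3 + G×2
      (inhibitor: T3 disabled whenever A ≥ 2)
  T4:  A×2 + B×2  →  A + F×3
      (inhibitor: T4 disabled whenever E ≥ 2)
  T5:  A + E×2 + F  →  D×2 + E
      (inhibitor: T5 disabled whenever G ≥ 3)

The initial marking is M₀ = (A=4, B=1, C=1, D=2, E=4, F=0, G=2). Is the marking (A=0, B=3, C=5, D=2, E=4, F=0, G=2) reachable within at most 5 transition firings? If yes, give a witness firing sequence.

step 1: fire T0:  (A=4, B=1, C=1, D=2, E=4, F=0, G=2) → (A=2, B=2, C=3, D=2, E=4, F=0, G=2)
step 2: fire T0:  (A=2, B=2, C=3, D=2, E=4, F=0, G=2) → (A=0, B=3, C=5, D=2, E=4, F=0, G=2)

YES — reachable via ⟨T0, T0⟩ (2 firings)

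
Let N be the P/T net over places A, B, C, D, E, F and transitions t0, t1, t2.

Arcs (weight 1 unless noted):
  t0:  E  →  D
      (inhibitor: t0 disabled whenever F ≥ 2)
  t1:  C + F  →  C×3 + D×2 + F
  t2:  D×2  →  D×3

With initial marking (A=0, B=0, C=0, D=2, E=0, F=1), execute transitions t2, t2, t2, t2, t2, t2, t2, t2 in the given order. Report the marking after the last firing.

step 1: fire t2:  (A=0, B=0, C=0, D=2, E=0, F=1) → (A=0, B=0, C=0, D=3, E=0, F=1)
step 2: fire t2:  (A=0, B=0, C=0, D=3, E=0, F=1) → (A=0, B=0, C=0, D=4, E=0, F=1)
step 3: fire t2:  (A=0, B=0, C=0, D=4, E=0, F=1) → (A=0, B=0, C=0, D=5, E=0, F=1)
step 4: fire t2:  (A=0, B=0, C=0, D=5, E=0, F=1) → (A=0, B=0, C=0, D=6, E=0, F=1)
step 5: fire t2:  (A=0, B=0, C=0, D=6, E=0, F=1) → (A=0, B=0, C=0, D=7, E=0, F=1)
step 6: fire t2:  (A=0, B=0, C=0, D=7, E=0, F=1) → (A=0, B=0, C=0, D=8, E=0, F=1)
step 7: fire t2:  (A=0, B=0, C=0, D=8, E=0, F=1) → (A=0, B=0, C=0, D=9, E=0, F=1)
step 8: fire t2:  (A=0, B=0, C=0, D=9, E=0, F=1) → (A=0, B=0, C=0, D=10, E=0, F=1)

(A=0, B=0, C=0, D=10, E=0, F=1)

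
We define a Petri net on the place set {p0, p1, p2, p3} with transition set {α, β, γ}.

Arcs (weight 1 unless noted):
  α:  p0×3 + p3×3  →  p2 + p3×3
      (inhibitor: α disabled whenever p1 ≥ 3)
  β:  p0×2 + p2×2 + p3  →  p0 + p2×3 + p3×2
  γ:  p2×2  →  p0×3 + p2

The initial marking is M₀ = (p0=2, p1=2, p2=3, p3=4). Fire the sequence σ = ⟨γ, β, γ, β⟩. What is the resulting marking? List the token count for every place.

(p0=6, p1=2, p2=3, p3=6)

step 1: fire γ:  (p0=2, p1=2, p2=3, p3=4) → (p0=5, p1=2, p2=2, p3=4)
step 2: fire β:  (p0=5, p1=2, p2=2, p3=4) → (p0=4, p1=2, p2=3, p3=5)
step 3: fire γ:  (p0=4, p1=2, p2=3, p3=5) → (p0=7, p1=2, p2=2, p3=5)
step 4: fire β:  (p0=7, p1=2, p2=2, p3=5) → (p0=6, p1=2, p2=3, p3=6)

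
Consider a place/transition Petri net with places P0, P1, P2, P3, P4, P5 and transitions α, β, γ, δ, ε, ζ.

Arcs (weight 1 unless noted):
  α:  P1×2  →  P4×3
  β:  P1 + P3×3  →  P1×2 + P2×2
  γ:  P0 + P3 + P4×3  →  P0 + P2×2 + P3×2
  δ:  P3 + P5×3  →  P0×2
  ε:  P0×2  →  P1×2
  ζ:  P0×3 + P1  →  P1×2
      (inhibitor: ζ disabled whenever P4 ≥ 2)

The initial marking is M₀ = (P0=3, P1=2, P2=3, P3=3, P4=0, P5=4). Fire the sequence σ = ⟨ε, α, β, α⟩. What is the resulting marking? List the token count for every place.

step 1: fire ε:  (P0=3, P1=2, P2=3, P3=3, P4=0, P5=4) → (P0=1, P1=4, P2=3, P3=3, P4=0, P5=4)
step 2: fire α:  (P0=1, P1=4, P2=3, P3=3, P4=0, P5=4) → (P0=1, P1=2, P2=3, P3=3, P4=3, P5=4)
step 3: fire β:  (P0=1, P1=2, P2=3, P3=3, P4=3, P5=4) → (P0=1, P1=3, P2=5, P3=0, P4=3, P5=4)
step 4: fire α:  (P0=1, P1=3, P2=5, P3=0, P4=3, P5=4) → (P0=1, P1=1, P2=5, P3=0, P4=6, P5=4)

(P0=1, P1=1, P2=5, P3=0, P4=6, P5=4)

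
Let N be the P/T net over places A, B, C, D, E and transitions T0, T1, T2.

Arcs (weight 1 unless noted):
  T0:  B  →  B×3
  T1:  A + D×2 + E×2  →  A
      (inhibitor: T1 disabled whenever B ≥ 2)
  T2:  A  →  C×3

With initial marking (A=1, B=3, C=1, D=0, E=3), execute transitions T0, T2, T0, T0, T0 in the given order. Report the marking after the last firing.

(A=0, B=11, C=4, D=0, E=3)

step 1: fire T0:  (A=1, B=3, C=1, D=0, E=3) → (A=1, B=5, C=1, D=0, E=3)
step 2: fire T2:  (A=1, B=5, C=1, D=0, E=3) → (A=0, B=5, C=4, D=0, E=3)
step 3: fire T0:  (A=0, B=5, C=4, D=0, E=3) → (A=0, B=7, C=4, D=0, E=3)
step 4: fire T0:  (A=0, B=7, C=4, D=0, E=3) → (A=0, B=9, C=4, D=0, E=3)
step 5: fire T0:  (A=0, B=9, C=4, D=0, E=3) → (A=0, B=11, C=4, D=0, E=3)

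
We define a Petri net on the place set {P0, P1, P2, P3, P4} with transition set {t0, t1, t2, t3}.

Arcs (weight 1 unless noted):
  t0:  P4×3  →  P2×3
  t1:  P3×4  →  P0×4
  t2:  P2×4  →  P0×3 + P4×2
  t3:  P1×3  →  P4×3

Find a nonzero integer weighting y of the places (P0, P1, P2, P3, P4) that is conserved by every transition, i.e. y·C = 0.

y = (P0:2, P1:3, P2:3, P3:2, P4:3)

Incidence matrix C (rows=places, cols=transitions):
       t0   t1   t2   t3
   P0   0    4    3    0
   P1   0    0    0   -3
   P2   3    0   -4    0
   P3   0   -4    0    0
   P4  -3    0    2    3

Candidate y = [2, 3, 3, 2, 3]; check y·C column-wise:
  col t0: 2·0 + 3·0 + 3·3 + 2·0 + 3·-3 = 0
  col t1: 2·4 + 3·0 + 3·0 + 2·-4 + 3·0 = 0
  col t2: 2·3 + 3·0 + 3·-4 + 2·0 + 3·2 = 0
  col t3: 2·0 + 3·-3 + 3·0 + 2·0 + 3·3 = 0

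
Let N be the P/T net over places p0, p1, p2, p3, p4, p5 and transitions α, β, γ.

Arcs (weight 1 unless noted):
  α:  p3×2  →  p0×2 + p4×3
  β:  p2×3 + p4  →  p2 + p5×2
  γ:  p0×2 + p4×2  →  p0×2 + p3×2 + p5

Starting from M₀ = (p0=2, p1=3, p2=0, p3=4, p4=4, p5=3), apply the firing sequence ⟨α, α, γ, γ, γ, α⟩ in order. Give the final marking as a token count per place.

(p0=8, p1=3, p2=0, p3=4, p4=7, p5=6)

step 1: fire α:  (p0=2, p1=3, p2=0, p3=4, p4=4, p5=3) → (p0=4, p1=3, p2=0, p3=2, p4=7, p5=3)
step 2: fire α:  (p0=4, p1=3, p2=0, p3=2, p4=7, p5=3) → (p0=6, p1=3, p2=0, p3=0, p4=10, p5=3)
step 3: fire γ:  (p0=6, p1=3, p2=0, p3=0, p4=10, p5=3) → (p0=6, p1=3, p2=0, p3=2, p4=8, p5=4)
step 4: fire γ:  (p0=6, p1=3, p2=0, p3=2, p4=8, p5=4) → (p0=6, p1=3, p2=0, p3=4, p4=6, p5=5)
step 5: fire γ:  (p0=6, p1=3, p2=0, p3=4, p4=6, p5=5) → (p0=6, p1=3, p2=0, p3=6, p4=4, p5=6)
step 6: fire α:  (p0=6, p1=3, p2=0, p3=6, p4=4, p5=6) → (p0=8, p1=3, p2=0, p3=4, p4=7, p5=6)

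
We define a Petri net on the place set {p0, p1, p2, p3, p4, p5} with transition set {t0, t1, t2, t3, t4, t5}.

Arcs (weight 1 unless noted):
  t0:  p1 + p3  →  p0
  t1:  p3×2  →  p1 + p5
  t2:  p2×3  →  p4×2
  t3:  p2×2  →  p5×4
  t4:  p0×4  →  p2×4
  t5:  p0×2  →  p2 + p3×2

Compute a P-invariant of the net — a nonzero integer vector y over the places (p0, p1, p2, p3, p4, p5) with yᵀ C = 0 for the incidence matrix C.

Incidence matrix C (rows=places, cols=transitions):
       t0   t1   t2   t3   t4   t5
   p0   1    0    0    0   -4   -2
   p1  -1    1    0    0    0    0
   p2   0    0   -3   -2    4    1
   p3  -1   -2    0    0    0    2
   p4   0    0    2    0    0    0
   p5   0    1    0    4    0    0

Candidate y = [2, 1, 2, 1, 3, 1]; check y·C column-wise:
  col t0: 2·1 + 1·-1 + 2·0 + 1·-1 + 3·0 + 1·0 = 0
  col t1: 2·0 + 1·1 + 2·0 + 1·-2 + 3·0 + 1·1 = 0
  col t2: 2·0 + 1·0 + 2·-3 + 1·0 + 3·2 + 1·0 = 0
  col t3: 2·0 + 1·0 + 2·-2 + 1·0 + 3·0 + 1·4 = 0
  col t4: 2·-4 + 1·0 + 2·4 + 1·0 + 3·0 + 1·0 = 0
  col t5: 2·-2 + 1·0 + 2·1 + 1·2 + 3·0 + 1·0 = 0

y = (p0:2, p1:1, p2:2, p3:1, p4:3, p5:1)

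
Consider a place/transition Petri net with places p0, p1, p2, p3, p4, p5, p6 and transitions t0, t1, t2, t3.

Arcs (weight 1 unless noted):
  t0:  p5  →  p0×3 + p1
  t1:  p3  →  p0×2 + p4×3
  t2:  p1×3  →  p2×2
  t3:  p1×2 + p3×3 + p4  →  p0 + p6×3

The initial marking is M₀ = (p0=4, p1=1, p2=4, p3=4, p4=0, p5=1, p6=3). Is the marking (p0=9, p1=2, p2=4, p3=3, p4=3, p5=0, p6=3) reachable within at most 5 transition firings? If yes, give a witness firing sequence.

YES — reachable via ⟨t0, t1⟩ (2 firings)

step 1: fire t0:  (p0=4, p1=1, p2=4, p3=4, p4=0, p5=1, p6=3) → (p0=7, p1=2, p2=4, p3=4, p4=0, p5=0, p6=3)
step 2: fire t1:  (p0=7, p1=2, p2=4, p3=4, p4=0, p5=0, p6=3) → (p0=9, p1=2, p2=4, p3=3, p4=3, p5=0, p6=3)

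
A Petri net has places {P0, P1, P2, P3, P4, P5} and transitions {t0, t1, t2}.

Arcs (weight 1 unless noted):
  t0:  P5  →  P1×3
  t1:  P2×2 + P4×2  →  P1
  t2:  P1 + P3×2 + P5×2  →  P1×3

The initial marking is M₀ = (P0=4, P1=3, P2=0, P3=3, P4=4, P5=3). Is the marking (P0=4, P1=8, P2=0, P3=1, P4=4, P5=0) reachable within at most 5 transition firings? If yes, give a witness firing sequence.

step 1: fire t0:  (P0=4, P1=3, P2=0, P3=3, P4=4, P5=3) → (P0=4, P1=6, P2=0, P3=3, P4=4, P5=2)
step 2: fire t2:  (P0=4, P1=6, P2=0, P3=3, P4=4, P5=2) → (P0=4, P1=8, P2=0, P3=1, P4=4, P5=0)

YES — reachable via ⟨t0, t2⟩ (2 firings)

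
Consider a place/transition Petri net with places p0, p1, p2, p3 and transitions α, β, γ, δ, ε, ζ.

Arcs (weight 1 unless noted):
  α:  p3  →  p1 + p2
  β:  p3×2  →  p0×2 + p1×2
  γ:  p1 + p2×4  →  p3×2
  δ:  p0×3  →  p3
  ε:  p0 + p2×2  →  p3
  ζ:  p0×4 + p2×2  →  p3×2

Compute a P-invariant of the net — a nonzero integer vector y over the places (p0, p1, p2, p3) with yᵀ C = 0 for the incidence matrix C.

Incidence matrix C (rows=places, cols=transitions):
        α    β    γ    δ    ε    ζ
   p0   0    2    0   -3   -1   -4
   p1   1    2   -1    0    0    0
   p2   1    0   -4    0   -2   -2
   p3  -1   -2    2    1    1    2

Candidate y = [1, 2, 1, 3]; check y·C column-wise:
  col α: 1·0 + 2·1 + 1·1 + 3·-1 = 0
  col β: 1·2 + 2·2 + 1·0 + 3·-2 = 0
  col γ: 1·0 + 2·-1 + 1·-4 + 3·2 = 0
  col δ: 1·-3 + 2·0 + 1·0 + 3·1 = 0
  col ε: 1·-1 + 2·0 + 1·-2 + 3·1 = 0
  col ζ: 1·-4 + 2·0 + 1·-2 + 3·2 = 0

y = (p0:1, p1:2, p2:1, p3:3)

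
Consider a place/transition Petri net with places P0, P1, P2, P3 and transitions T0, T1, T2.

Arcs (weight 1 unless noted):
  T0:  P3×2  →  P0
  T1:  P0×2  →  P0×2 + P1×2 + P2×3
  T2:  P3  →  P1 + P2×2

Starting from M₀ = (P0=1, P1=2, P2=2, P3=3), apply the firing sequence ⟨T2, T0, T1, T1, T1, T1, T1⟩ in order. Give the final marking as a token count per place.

(P0=2, P1=13, P2=19, P3=0)

step 1: fire T2:  (P0=1, P1=2, P2=2, P3=3) → (P0=1, P1=3, P2=4, P3=2)
step 2: fire T0:  (P0=1, P1=3, P2=4, P3=2) → (P0=2, P1=3, P2=4, P3=0)
step 3: fire T1:  (P0=2, P1=3, P2=4, P3=0) → (P0=2, P1=5, P2=7, P3=0)
step 4: fire T1:  (P0=2, P1=5, P2=7, P3=0) → (P0=2, P1=7, P2=10, P3=0)
step 5: fire T1:  (P0=2, P1=7, P2=10, P3=0) → (P0=2, P1=9, P2=13, P3=0)
step 6: fire T1:  (P0=2, P1=9, P2=13, P3=0) → (P0=2, P1=11, P2=16, P3=0)
step 7: fire T1:  (P0=2, P1=11, P2=16, P3=0) → (P0=2, P1=13, P2=19, P3=0)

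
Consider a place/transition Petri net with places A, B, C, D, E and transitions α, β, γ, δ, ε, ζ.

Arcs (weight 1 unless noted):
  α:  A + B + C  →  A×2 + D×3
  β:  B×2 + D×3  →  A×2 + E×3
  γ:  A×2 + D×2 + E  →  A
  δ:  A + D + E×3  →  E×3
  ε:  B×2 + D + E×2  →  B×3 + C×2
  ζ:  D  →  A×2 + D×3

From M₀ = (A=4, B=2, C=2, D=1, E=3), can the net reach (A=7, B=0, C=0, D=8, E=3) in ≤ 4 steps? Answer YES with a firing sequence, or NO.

step 1: fire α:  (A=4, B=2, C=2, D=1, E=3) → (A=5, B=1, C=1, D=4, E=3)
step 2: fire α:  (A=5, B=1, C=1, D=4, E=3) → (A=6, B=0, C=0, D=7, E=3)
step 3: fire δ:  (A=6, B=0, C=0, D=7, E=3) → (A=5, B=0, C=0, D=6, E=3)
step 4: fire ζ:  (A=5, B=0, C=0, D=6, E=3) → (A=7, B=0, C=0, D=8, E=3)

YES — reachable via ⟨α, α, δ, ζ⟩ (4 firings)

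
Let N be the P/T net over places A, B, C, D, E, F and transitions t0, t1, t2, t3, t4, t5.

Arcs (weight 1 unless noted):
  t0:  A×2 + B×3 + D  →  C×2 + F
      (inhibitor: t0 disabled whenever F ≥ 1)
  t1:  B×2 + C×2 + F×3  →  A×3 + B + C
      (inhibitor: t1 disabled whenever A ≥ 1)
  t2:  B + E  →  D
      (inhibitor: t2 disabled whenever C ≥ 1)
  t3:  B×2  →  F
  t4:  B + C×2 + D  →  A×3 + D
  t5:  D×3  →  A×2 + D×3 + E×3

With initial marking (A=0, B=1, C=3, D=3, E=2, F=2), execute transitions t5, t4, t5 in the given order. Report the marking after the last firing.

step 1: fire t5:  (A=0, B=1, C=3, D=3, E=2, F=2) → (A=2, B=1, C=3, D=3, E=5, F=2)
step 2: fire t4:  (A=2, B=1, C=3, D=3, E=5, F=2) → (A=5, B=0, C=1, D=3, E=5, F=2)
step 3: fire t5:  (A=5, B=0, C=1, D=3, E=5, F=2) → (A=7, B=0, C=1, D=3, E=8, F=2)

(A=7, B=0, C=1, D=3, E=8, F=2)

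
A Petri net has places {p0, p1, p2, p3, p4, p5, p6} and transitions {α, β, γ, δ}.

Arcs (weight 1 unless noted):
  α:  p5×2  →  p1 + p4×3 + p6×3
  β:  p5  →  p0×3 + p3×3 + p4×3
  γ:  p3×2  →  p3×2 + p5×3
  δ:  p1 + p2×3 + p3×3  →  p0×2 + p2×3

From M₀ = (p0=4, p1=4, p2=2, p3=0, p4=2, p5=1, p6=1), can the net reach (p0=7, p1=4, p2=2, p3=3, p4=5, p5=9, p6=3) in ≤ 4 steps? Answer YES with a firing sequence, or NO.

NO — not reachable within 4 firings

depth 0: 1 marking
depth 1: 2 markings reached so far
depth 2: 3 markings reached so far
depth 3: 6 markings reached so far
depth 4: 11 markings reached so far
target is not among the 11 markings reachable within 4 steps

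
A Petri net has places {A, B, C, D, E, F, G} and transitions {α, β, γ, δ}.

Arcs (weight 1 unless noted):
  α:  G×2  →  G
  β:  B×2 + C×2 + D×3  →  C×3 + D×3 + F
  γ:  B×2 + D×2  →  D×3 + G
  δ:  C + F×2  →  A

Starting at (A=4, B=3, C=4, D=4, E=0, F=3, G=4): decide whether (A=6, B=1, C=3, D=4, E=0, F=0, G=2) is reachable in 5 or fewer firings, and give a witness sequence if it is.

YES — reachable via ⟨α, α, β, δ, δ⟩ (5 firings)

step 1: fire α:  (A=4, B=3, C=4, D=4, E=0, F=3, G=4) → (A=4, B=3, C=4, D=4, E=0, F=3, G=3)
step 2: fire α:  (A=4, B=3, C=4, D=4, E=0, F=3, G=3) → (A=4, B=3, C=4, D=4, E=0, F=3, G=2)
step 3: fire β:  (A=4, B=3, C=4, D=4, E=0, F=3, G=2) → (A=4, B=1, C=5, D=4, E=0, F=4, G=2)
step 4: fire δ:  (A=4, B=1, C=5, D=4, E=0, F=4, G=2) → (A=5, B=1, C=4, D=4, E=0, F=2, G=2)
step 5: fire δ:  (A=5, B=1, C=4, D=4, E=0, F=2, G=2) → (A=6, B=1, C=3, D=4, E=0, F=0, G=2)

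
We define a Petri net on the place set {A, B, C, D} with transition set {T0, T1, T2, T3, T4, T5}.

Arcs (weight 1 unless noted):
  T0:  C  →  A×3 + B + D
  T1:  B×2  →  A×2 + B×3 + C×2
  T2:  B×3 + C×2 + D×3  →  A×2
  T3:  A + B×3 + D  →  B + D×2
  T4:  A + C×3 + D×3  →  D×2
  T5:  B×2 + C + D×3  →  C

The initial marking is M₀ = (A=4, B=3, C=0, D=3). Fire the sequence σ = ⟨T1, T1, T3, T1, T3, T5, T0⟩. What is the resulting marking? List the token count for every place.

(A=11, B=1, C=5, D=3)

step 1: fire T1:  (A=4, B=3, C=0, D=3) → (A=6, B=4, C=2, D=3)
step 2: fire T1:  (A=6, B=4, C=2, D=3) → (A=8, B=5, C=4, D=3)
step 3: fire T3:  (A=8, B=5, C=4, D=3) → (A=7, B=3, C=4, D=4)
step 4: fire T1:  (A=7, B=3, C=4, D=4) → (A=9, B=4, C=6, D=4)
step 5: fire T3:  (A=9, B=4, C=6, D=4) → (A=8, B=2, C=6, D=5)
step 6: fire T5:  (A=8, B=2, C=6, D=5) → (A=8, B=0, C=6, D=2)
step 7: fire T0:  (A=8, B=0, C=6, D=2) → (A=11, B=1, C=5, D=3)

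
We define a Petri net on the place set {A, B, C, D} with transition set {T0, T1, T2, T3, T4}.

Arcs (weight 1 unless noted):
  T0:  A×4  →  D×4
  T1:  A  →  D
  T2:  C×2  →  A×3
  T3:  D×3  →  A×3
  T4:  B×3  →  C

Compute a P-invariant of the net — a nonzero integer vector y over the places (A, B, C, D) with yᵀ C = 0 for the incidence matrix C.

y = (A:2, B:1, C:3, D:2)

Incidence matrix C (rows=places, cols=transitions):
       T0   T1   T2   T3   T4
    A  -4   -1    3    3    0
    B   0    0    0    0   -3
    C   0    0   -2    0    1
    D   4    1    0   -3    0

Candidate y = [2, 1, 3, 2]; check y·C column-wise:
  col T0: 2·-4 + 1·0 + 3·0 + 2·4 = 0
  col T1: 2·-1 + 1·0 + 3·0 + 2·1 = 0
  col T2: 2·3 + 1·0 + 3·-2 + 2·0 = 0
  col T3: 2·3 + 1·0 + 3·0 + 2·-3 = 0
  col T4: 2·0 + 1·-3 + 3·1 + 2·0 = 0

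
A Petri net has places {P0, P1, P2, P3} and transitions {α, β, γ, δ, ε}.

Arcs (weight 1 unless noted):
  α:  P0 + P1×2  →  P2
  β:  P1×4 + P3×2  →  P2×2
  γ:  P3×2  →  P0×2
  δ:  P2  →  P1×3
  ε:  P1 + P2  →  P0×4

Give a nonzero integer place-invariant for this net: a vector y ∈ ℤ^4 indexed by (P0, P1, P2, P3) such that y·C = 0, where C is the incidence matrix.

y = (P0:1, P1:1, P2:3, P3:1)

Incidence matrix C (rows=places, cols=transitions):
        α    β    γ    δ    ε
   P0  -1    0    2    0    4
   P1  -2   -4    0    3   -1
   P2   1    2    0   -1   -1
   P3   0   -2   -2    0    0

Candidate y = [1, 1, 3, 1]; check y·C column-wise:
  col α: 1·-1 + 1·-2 + 3·1 + 1·0 = 0
  col β: 1·0 + 1·-4 + 3·2 + 1·-2 = 0
  col γ: 1·2 + 1·0 + 3·0 + 1·-2 = 0
  col δ: 1·0 + 1·3 + 3·-1 + 1·0 = 0
  col ε: 1·4 + 1·-1 + 3·-1 + 1·0 = 0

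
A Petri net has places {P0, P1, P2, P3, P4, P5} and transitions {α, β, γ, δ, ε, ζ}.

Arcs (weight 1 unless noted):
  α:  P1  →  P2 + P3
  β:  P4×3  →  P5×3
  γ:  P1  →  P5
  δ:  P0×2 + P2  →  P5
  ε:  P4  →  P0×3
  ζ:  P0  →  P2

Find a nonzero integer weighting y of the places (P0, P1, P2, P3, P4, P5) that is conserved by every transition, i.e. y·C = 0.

Incidence matrix C (rows=places, cols=transitions):
        α    β    γ    δ    ε    ζ
   P0   0    0    0   -2    3   -1
   P1  -1    0   -1    0    0    0
   P2   1    0    0   -1    0    1
   P3   1    0    0    0    0    0
   P4   0   -3    0    0   -1    0
   P5   0    3    1    1    0    0

Candidate y = [1, 3, 1, 2, 3, 3]; check y·C column-wise:
  col α: 1·0 + 3·-1 + 1·1 + 2·1 + 3·0 + 3·0 = 0
  col β: 1·0 + 3·0 + 1·0 + 2·0 + 3·-3 + 3·3 = 0
  col γ: 1·0 + 3·-1 + 1·0 + 2·0 + 3·0 + 3·1 = 0
  col δ: 1·-2 + 3·0 + 1·-1 + 2·0 + 3·0 + 3·1 = 0
  col ε: 1·3 + 3·0 + 1·0 + 2·0 + 3·-1 + 3·0 = 0
  col ζ: 1·-1 + 3·0 + 1·1 + 2·0 + 3·0 + 3·0 = 0

y = (P0:1, P1:3, P2:1, P3:2, P4:3, P5:3)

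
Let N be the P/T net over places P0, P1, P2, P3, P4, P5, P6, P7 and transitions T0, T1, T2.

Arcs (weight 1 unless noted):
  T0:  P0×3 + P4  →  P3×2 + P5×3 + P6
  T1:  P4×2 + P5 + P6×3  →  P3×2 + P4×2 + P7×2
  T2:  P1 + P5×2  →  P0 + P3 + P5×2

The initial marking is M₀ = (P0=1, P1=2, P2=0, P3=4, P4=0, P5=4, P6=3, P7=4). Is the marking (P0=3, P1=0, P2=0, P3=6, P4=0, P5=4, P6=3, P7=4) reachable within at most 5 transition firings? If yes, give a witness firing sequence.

step 1: fire T2:  (P0=1, P1=2, P2=0, P3=4, P4=0, P5=4, P6=3, P7=4) → (P0=2, P1=1, P2=0, P3=5, P4=0, P5=4, P6=3, P7=4)
step 2: fire T2:  (P0=2, P1=1, P2=0, P3=5, P4=0, P5=4, P6=3, P7=4) → (P0=3, P1=0, P2=0, P3=6, P4=0, P5=4, P6=3, P7=4)

YES — reachable via ⟨T2, T2⟩ (2 firings)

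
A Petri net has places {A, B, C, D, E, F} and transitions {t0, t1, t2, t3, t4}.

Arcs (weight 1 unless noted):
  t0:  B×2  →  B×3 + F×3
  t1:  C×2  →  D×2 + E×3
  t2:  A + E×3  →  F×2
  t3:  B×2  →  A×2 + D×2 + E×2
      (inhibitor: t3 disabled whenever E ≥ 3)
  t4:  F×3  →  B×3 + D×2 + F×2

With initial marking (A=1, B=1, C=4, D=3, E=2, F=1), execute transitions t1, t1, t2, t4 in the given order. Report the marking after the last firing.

(A=0, B=4, C=0, D=9, E=5, F=2)

step 1: fire t1:  (A=1, B=1, C=4, D=3, E=2, F=1) → (A=1, B=1, C=2, D=5, E=5, F=1)
step 2: fire t1:  (A=1, B=1, C=2, D=5, E=5, F=1) → (A=1, B=1, C=0, D=7, E=8, F=1)
step 3: fire t2:  (A=1, B=1, C=0, D=7, E=8, F=1) → (A=0, B=1, C=0, D=7, E=5, F=3)
step 4: fire t4:  (A=0, B=1, C=0, D=7, E=5, F=3) → (A=0, B=4, C=0, D=9, E=5, F=2)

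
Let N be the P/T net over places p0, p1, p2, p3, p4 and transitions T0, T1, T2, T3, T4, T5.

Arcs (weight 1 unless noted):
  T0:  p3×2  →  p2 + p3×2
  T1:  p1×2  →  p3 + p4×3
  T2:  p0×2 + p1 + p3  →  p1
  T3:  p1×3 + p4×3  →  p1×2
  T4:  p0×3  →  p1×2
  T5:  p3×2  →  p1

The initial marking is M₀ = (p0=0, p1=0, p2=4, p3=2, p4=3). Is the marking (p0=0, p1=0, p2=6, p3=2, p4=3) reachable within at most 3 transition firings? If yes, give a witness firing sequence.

step 1: fire T0:  (p0=0, p1=0, p2=4, p3=2, p4=3) → (p0=0, p1=0, p2=5, p3=2, p4=3)
step 2: fire T0:  (p0=0, p1=0, p2=5, p3=2, p4=3) → (p0=0, p1=0, p2=6, p3=2, p4=3)

YES — reachable via ⟨T0, T0⟩ (2 firings)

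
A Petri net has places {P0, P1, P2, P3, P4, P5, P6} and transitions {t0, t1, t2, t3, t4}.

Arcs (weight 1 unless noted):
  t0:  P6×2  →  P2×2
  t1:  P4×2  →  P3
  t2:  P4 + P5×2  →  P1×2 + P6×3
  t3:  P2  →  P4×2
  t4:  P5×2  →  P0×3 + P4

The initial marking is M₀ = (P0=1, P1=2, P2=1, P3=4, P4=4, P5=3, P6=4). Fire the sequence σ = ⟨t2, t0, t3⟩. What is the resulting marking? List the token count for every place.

(P0=1, P1=4, P2=2, P3=4, P4=5, P5=1, P6=5)

step 1: fire t2:  (P0=1, P1=2, P2=1, P3=4, P4=4, P5=3, P6=4) → (P0=1, P1=4, P2=1, P3=4, P4=3, P5=1, P6=7)
step 2: fire t0:  (P0=1, P1=4, P2=1, P3=4, P4=3, P5=1, P6=7) → (P0=1, P1=4, P2=3, P3=4, P4=3, P5=1, P6=5)
step 3: fire t3:  (P0=1, P1=4, P2=3, P3=4, P4=3, P5=1, P6=5) → (P0=1, P1=4, P2=2, P3=4, P4=5, P5=1, P6=5)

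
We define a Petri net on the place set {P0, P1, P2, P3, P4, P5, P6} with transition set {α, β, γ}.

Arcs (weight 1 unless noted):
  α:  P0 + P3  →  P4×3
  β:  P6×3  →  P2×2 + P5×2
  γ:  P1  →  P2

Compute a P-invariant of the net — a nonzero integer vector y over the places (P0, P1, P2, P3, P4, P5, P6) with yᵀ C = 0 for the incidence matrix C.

y = (P0:1, P1:0, P2:0, P3:-1, P4:0, P5:0, P6:0)

Incidence matrix C (rows=places, cols=transitions):
        α    β    γ
   P0  -1    0    0
   P1   0    0   -1
   P2   0    2    1
   P3  -1    0    0
   P4   3    0    0
   P5   0    2    0
   P6   0   -3    0

Candidate y = [1, 0, 0, -1, 0, 0, 0]; check y·C column-wise:
  col α: 1·-1 + -1·-1 + 0·3 = 0
  col β: 1·0 + 0·2 + -1·0 + 0·2 + 0·-3 = 0
  col γ: 1·0 + 0·-1 + 0·1 + -1·0 = 0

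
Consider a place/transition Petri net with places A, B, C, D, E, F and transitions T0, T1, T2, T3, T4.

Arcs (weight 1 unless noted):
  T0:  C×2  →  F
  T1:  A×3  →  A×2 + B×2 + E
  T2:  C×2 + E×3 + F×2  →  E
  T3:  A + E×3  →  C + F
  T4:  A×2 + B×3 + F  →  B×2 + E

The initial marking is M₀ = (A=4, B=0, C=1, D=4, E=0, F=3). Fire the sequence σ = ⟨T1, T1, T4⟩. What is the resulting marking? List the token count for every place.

step 1: fire T1:  (A=4, B=0, C=1, D=4, E=0, F=3) → (A=3, B=2, C=1, D=4, E=1, F=3)
step 2: fire T1:  (A=3, B=2, C=1, D=4, E=1, F=3) → (A=2, B=4, C=1, D=4, E=2, F=3)
step 3: fire T4:  (A=2, B=4, C=1, D=4, E=2, F=3) → (A=0, B=3, C=1, D=4, E=3, F=2)

(A=0, B=3, C=1, D=4, E=3, F=2)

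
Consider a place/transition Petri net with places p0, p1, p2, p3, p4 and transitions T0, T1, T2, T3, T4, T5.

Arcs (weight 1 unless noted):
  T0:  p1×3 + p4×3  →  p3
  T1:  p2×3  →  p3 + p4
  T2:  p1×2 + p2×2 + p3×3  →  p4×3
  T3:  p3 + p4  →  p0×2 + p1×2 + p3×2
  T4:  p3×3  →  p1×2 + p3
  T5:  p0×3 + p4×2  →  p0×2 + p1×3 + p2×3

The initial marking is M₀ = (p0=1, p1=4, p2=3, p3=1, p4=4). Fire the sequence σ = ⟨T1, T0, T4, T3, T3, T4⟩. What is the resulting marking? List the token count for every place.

step 1: fire T1:  (p0=1, p1=4, p2=3, p3=1, p4=4) → (p0=1, p1=4, p2=0, p3=2, p4=5)
step 2: fire T0:  (p0=1, p1=4, p2=0, p3=2, p4=5) → (p0=1, p1=1, p2=0, p3=3, p4=2)
step 3: fire T4:  (p0=1, p1=1, p2=0, p3=3, p4=2) → (p0=1, p1=3, p2=0, p3=1, p4=2)
step 4: fire T3:  (p0=1, p1=3, p2=0, p3=1, p4=2) → (p0=3, p1=5, p2=0, p3=2, p4=1)
step 5: fire T3:  (p0=3, p1=5, p2=0, p3=2, p4=1) → (p0=5, p1=7, p2=0, p3=3, p4=0)
step 6: fire T4:  (p0=5, p1=7, p2=0, p3=3, p4=0) → (p0=5, p1=9, p2=0, p3=1, p4=0)

(p0=5, p1=9, p2=0, p3=1, p4=0)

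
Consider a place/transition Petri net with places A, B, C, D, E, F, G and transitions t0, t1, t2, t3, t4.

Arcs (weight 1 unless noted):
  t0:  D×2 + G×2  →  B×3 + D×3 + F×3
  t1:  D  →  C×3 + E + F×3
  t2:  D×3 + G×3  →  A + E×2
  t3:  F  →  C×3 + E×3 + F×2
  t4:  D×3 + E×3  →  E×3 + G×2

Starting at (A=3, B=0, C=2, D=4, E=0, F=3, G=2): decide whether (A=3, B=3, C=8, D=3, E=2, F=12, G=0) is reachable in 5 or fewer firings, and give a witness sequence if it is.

step 1: fire t0:  (A=3, B=0, C=2, D=4, E=0, F=3, G=2) → (A=3, B=3, C=2, D=5, E=0, F=6, G=0)
step 2: fire t1:  (A=3, B=3, C=2, D=5, E=0, F=6, G=0) → (A=3, B=3, C=5, D=4, E=1, F=9, G=0)
step 3: fire t1:  (A=3, B=3, C=5, D=4, E=1, F=9, G=0) → (A=3, B=3, C=8, D=3, E=2, F=12, G=0)

YES — reachable via ⟨t0, t1, t1⟩ (3 firings)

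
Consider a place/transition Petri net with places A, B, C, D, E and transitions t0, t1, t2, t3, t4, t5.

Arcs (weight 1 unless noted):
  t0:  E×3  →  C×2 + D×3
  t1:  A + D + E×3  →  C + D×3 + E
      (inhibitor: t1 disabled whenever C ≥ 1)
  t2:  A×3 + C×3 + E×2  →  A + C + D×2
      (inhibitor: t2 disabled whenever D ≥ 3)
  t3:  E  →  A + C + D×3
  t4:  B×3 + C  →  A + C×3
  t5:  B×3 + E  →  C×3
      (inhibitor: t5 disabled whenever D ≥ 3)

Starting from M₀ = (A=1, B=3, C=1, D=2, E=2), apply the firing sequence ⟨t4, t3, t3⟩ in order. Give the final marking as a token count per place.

(A=4, B=0, C=5, D=8, E=0)

step 1: fire t4:  (A=1, B=3, C=1, D=2, E=2) → (A=2, B=0, C=3, D=2, E=2)
step 2: fire t3:  (A=2, B=0, C=3, D=2, E=2) → (A=3, B=0, C=4, D=5, E=1)
step 3: fire t3:  (A=3, B=0, C=4, D=5, E=1) → (A=4, B=0, C=5, D=8, E=0)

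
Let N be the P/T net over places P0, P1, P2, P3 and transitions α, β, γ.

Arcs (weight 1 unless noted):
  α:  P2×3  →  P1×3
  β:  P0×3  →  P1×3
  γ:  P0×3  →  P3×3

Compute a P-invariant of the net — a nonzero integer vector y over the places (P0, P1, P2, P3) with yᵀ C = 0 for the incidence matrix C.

y = (P0:1, P1:1, P2:1, P3:1)

Incidence matrix C (rows=places, cols=transitions):
        α    β    γ
   P0   0   -3   -3
   P1   3    3    0
   P2  -3    0    0
   P3   0    0    3

Candidate y = [1, 1, 1, 1]; check y·C column-wise:
  col α: 1·0 + 1·3 + 1·-3 + 1·0 = 0
  col β: 1·-3 + 1·3 + 1·0 + 1·0 = 0
  col γ: 1·-3 + 1·0 + 1·0 + 1·3 = 0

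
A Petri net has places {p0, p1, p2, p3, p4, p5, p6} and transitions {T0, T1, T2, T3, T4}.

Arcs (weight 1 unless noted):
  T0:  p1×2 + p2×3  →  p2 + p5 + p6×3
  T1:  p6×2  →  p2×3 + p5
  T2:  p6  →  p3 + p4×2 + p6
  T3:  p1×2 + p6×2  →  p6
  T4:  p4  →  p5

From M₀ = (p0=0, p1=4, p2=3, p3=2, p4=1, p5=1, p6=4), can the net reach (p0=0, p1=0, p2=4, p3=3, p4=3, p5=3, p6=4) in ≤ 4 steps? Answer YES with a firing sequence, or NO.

step 1: fire T0:  (p0=0, p1=4, p2=3, p3=2, p4=1, p5=1, p6=4) → (p0=0, p1=2, p2=1, p3=2, p4=1, p5=2, p6=7)
step 2: fire T1:  (p0=0, p1=2, p2=1, p3=2, p4=1, p5=2, p6=7) → (p0=0, p1=2, p2=4, p3=2, p4=1, p5=3, p6=5)
step 3: fire T2:  (p0=0, p1=2, p2=4, p3=2, p4=1, p5=3, p6=5) → (p0=0, p1=2, p2=4, p3=3, p4=3, p5=3, p6=5)
step 4: fire T3:  (p0=0, p1=2, p2=4, p3=3, p4=3, p5=3, p6=5) → (p0=0, p1=0, p2=4, p3=3, p4=3, p5=3, p6=4)

YES — reachable via ⟨T0, T1, T2, T3⟩ (4 firings)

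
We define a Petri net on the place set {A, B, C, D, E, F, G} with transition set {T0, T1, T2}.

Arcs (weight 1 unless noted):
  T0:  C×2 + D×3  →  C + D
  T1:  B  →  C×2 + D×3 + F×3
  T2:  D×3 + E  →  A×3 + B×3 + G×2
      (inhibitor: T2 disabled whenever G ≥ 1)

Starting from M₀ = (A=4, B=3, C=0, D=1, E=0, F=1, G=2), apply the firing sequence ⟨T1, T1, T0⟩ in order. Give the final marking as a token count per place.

step 1: fire T1:  (A=4, B=3, C=0, D=1, E=0, F=1, G=2) → (A=4, B=2, C=2, D=4, E=0, F=4, G=2)
step 2: fire T1:  (A=4, B=2, C=2, D=4, E=0, F=4, G=2) → (A=4, B=1, C=4, D=7, E=0, F=7, G=2)
step 3: fire T0:  (A=4, B=1, C=4, D=7, E=0, F=7, G=2) → (A=4, B=1, C=3, D=5, E=0, F=7, G=2)

(A=4, B=1, C=3, D=5, E=0, F=7, G=2)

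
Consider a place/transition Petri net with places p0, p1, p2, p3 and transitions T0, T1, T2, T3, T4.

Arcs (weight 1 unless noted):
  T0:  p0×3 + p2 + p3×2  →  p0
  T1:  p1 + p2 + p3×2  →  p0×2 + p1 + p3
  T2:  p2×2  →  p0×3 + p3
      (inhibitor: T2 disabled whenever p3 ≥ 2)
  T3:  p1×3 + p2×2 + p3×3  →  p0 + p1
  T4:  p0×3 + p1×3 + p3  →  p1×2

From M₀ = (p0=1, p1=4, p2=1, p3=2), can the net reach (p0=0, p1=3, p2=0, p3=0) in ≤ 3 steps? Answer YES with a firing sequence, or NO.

YES — reachable via ⟨T1, T4⟩ (2 firings)

step 1: fire T1:  (p0=1, p1=4, p2=1, p3=2) → (p0=3, p1=4, p2=0, p3=1)
step 2: fire T4:  (p0=3, p1=4, p2=0, p3=1) → (p0=0, p1=3, p2=0, p3=0)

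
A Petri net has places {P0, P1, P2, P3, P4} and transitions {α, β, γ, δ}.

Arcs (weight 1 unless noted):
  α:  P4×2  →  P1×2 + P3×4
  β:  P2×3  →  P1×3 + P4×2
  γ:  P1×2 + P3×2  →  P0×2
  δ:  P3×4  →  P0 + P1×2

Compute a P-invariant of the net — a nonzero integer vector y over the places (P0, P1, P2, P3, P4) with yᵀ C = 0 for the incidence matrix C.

y = (P0:2, P1:1, P2:3, P3:1, P4:3)

Incidence matrix C (rows=places, cols=transitions):
        α    β    γ    δ
   P0   0    0    2    1
   P1   2    3   -2    2
   P2   0   -3    0    0
   P3   4    0   -2   -4
   P4  -2    2    0    0

Candidate y = [2, 1, 3, 1, 3]; check y·C column-wise:
  col α: 2·0 + 1·2 + 3·0 + 1·4 + 3·-2 = 0
  col β: 2·0 + 1·3 + 3·-3 + 1·0 + 3·2 = 0
  col γ: 2·2 + 1·-2 + 3·0 + 1·-2 + 3·0 = 0
  col δ: 2·1 + 1·2 + 3·0 + 1·-4 + 3·0 = 0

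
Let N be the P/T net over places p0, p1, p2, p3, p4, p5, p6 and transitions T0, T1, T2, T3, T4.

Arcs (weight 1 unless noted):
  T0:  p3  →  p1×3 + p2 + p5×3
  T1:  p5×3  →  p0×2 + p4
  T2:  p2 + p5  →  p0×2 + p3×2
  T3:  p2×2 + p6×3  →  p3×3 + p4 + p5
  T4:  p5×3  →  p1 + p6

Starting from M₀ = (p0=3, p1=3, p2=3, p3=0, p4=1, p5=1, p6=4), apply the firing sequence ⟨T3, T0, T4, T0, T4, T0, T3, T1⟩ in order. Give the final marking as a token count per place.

(p0=5, p1=14, p2=2, p3=3, p4=4, p5=3, p6=0)

step 1: fire T3:  (p0=3, p1=3, p2=3, p3=0, p4=1, p5=1, p6=4) → (p0=3, p1=3, p2=1, p3=3, p4=2, p5=2, p6=1)
step 2: fire T0:  (p0=3, p1=3, p2=1, p3=3, p4=2, p5=2, p6=1) → (p0=3, p1=6, p2=2, p3=2, p4=2, p5=5, p6=1)
step 3: fire T4:  (p0=3, p1=6, p2=2, p3=2, p4=2, p5=5, p6=1) → (p0=3, p1=7, p2=2, p3=2, p4=2, p5=2, p6=2)
step 4: fire T0:  (p0=3, p1=7, p2=2, p3=2, p4=2, p5=2, p6=2) → (p0=3, p1=10, p2=3, p3=1, p4=2, p5=5, p6=2)
step 5: fire T4:  (p0=3, p1=10, p2=3, p3=1, p4=2, p5=5, p6=2) → (p0=3, p1=11, p2=3, p3=1, p4=2, p5=2, p6=3)
step 6: fire T0:  (p0=3, p1=11, p2=3, p3=1, p4=2, p5=2, p6=3) → (p0=3, p1=14, p2=4, p3=0, p4=2, p5=5, p6=3)
step 7: fire T3:  (p0=3, p1=14, p2=4, p3=0, p4=2, p5=5, p6=3) → (p0=3, p1=14, p2=2, p3=3, p4=3, p5=6, p6=0)
step 8: fire T1:  (p0=3, p1=14, p2=2, p3=3, p4=3, p5=6, p6=0) → (p0=5, p1=14, p2=2, p3=3, p4=4, p5=3, p6=0)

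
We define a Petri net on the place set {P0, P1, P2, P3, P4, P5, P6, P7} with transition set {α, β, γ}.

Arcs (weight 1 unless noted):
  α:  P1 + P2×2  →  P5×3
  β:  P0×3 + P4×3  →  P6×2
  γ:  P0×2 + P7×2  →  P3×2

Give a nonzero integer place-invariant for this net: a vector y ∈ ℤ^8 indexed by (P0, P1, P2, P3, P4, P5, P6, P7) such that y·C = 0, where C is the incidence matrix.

y = (P0:0, P1:2, P2:-1, P3:0, P4:0, P5:0, P6:0, P7:0)

Incidence matrix C (rows=places, cols=transitions):
        α    β    γ
   P0   0   -3   -2
   P1  -1    0    0
   P2  -2    0    0
   P3   0    0    2
   P4   0   -3    0
   P5   3    0    0
   P6   0    2    0
   P7   0    0   -2

Candidate y = [0, 2, -1, 0, 0, 0, 0, 0]; check y·C column-wise:
  col α: 2·-1 + -1·-2 + 0·3 = 0
  col β: 0·-3 + 2·0 + -1·0 + 0·-3 + 0·2 = 0
  col γ: 0·-2 + 2·0 + -1·0 + 0·2 + 0·-2 = 0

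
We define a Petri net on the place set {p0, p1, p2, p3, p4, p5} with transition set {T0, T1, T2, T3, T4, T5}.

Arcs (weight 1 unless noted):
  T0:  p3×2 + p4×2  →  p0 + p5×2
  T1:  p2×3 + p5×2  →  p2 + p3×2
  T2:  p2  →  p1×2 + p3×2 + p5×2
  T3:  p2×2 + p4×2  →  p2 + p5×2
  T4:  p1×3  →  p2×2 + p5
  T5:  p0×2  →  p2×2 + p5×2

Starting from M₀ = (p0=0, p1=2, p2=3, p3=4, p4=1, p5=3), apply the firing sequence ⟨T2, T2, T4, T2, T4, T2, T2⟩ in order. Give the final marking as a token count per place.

(p0=0, p1=6, p2=2, p3=14, p4=1, p5=15)

step 1: fire T2:  (p0=0, p1=2, p2=3, p3=4, p4=1, p5=3) → (p0=0, p1=4, p2=2, p3=6, p4=1, p5=5)
step 2: fire T2:  (p0=0, p1=4, p2=2, p3=6, p4=1, p5=5) → (p0=0, p1=6, p2=1, p3=8, p4=1, p5=7)
step 3: fire T4:  (p0=0, p1=6, p2=1, p3=8, p4=1, p5=7) → (p0=0, p1=3, p2=3, p3=8, p4=1, p5=8)
step 4: fire T2:  (p0=0, p1=3, p2=3, p3=8, p4=1, p5=8) → (p0=0, p1=5, p2=2, p3=10, p4=1, p5=10)
step 5: fire T4:  (p0=0, p1=5, p2=2, p3=10, p4=1, p5=10) → (p0=0, p1=2, p2=4, p3=10, p4=1, p5=11)
step 6: fire T2:  (p0=0, p1=2, p2=4, p3=10, p4=1, p5=11) → (p0=0, p1=4, p2=3, p3=12, p4=1, p5=13)
step 7: fire T2:  (p0=0, p1=4, p2=3, p3=12, p4=1, p5=13) → (p0=0, p1=6, p2=2, p3=14, p4=1, p5=15)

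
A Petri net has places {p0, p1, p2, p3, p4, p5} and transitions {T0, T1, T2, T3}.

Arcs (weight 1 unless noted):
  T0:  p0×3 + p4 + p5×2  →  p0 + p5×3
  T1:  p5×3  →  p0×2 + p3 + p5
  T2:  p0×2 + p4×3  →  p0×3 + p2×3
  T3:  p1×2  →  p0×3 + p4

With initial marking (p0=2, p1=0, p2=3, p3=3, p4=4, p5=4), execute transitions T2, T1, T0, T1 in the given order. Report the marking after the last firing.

step 1: fire T2:  (p0=2, p1=0, p2=3, p3=3, p4=4, p5=4) → (p0=3, p1=0, p2=6, p3=3, p4=1, p5=4)
step 2: fire T1:  (p0=3, p1=0, p2=6, p3=3, p4=1, p5=4) → (p0=5, p1=0, p2=6, p3=4, p4=1, p5=2)
step 3: fire T0:  (p0=5, p1=0, p2=6, p3=4, p4=1, p5=2) → (p0=3, p1=0, p2=6, p3=4, p4=0, p5=3)
step 4: fire T1:  (p0=3, p1=0, p2=6, p3=4, p4=0, p5=3) → (p0=5, p1=0, p2=6, p3=5, p4=0, p5=1)

(p0=5, p1=0, p2=6, p3=5, p4=0, p5=1)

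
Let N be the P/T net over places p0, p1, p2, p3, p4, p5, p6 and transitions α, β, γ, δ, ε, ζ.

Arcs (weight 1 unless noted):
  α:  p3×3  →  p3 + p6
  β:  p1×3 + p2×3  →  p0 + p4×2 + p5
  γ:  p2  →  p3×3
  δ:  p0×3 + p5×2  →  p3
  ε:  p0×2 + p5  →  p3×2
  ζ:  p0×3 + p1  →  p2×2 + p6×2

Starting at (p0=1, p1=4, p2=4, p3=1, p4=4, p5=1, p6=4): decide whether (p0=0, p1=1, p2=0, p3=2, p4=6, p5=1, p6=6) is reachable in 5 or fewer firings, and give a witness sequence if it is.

YES — reachable via ⟨β, γ, α, ε, α⟩ (5 firings)

step 1: fire β:  (p0=1, p1=4, p2=4, p3=1, p4=4, p5=1, p6=4) → (p0=2, p1=1, p2=1, p3=1, p4=6, p5=2, p6=4)
step 2: fire γ:  (p0=2, p1=1, p2=1, p3=1, p4=6, p5=2, p6=4) → (p0=2, p1=1, p2=0, p3=4, p4=6, p5=2, p6=4)
step 3: fire α:  (p0=2, p1=1, p2=0, p3=4, p4=6, p5=2, p6=4) → (p0=2, p1=1, p2=0, p3=2, p4=6, p5=2, p6=5)
step 4: fire ε:  (p0=2, p1=1, p2=0, p3=2, p4=6, p5=2, p6=5) → (p0=0, p1=1, p2=0, p3=4, p4=6, p5=1, p6=5)
step 5: fire α:  (p0=0, p1=1, p2=0, p3=4, p4=6, p5=1, p6=5) → (p0=0, p1=1, p2=0, p3=2, p4=6, p5=1, p6=6)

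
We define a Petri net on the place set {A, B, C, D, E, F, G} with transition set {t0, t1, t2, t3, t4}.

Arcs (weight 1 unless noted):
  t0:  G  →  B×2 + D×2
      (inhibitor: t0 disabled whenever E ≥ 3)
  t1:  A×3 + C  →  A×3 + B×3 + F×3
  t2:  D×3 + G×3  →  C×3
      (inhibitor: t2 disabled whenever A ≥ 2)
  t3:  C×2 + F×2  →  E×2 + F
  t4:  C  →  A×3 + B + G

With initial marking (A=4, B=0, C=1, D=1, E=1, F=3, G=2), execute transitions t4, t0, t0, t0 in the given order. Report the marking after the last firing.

(A=7, B=7, C=0, D=7, E=1, F=3, G=0)

step 1: fire t4:  (A=4, B=0, C=1, D=1, E=1, F=3, G=2) → (A=7, B=1, C=0, D=1, E=1, F=3, G=3)
step 2: fire t0:  (A=7, B=1, C=0, D=1, E=1, F=3, G=3) → (A=7, B=3, C=0, D=3, E=1, F=3, G=2)
step 3: fire t0:  (A=7, B=3, C=0, D=3, E=1, F=3, G=2) → (A=7, B=5, C=0, D=5, E=1, F=3, G=1)
step 4: fire t0:  (A=7, B=5, C=0, D=5, E=1, F=3, G=1) → (A=7, B=7, C=0, D=7, E=1, F=3, G=0)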